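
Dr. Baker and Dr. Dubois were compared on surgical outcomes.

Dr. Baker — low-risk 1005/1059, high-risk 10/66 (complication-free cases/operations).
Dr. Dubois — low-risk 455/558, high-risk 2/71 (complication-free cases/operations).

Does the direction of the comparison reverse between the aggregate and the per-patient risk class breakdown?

Low-risk: Dr. Baker 1005/1059 = 94.9%, Dr. Dubois 455/558 = 81.5% → Dr. Baker
High-risk: Dr. Baker 10/66 = 15.2%, Dr. Dubois 2/71 = 2.8% → Dr. Baker
Overall: Dr. Baker 1015/1125 = 90.2%, Dr. Dubois 457/629 = 72.7% → Dr. Baker
Dr. Baker wins overall and in every patient risk group — no reversal.

No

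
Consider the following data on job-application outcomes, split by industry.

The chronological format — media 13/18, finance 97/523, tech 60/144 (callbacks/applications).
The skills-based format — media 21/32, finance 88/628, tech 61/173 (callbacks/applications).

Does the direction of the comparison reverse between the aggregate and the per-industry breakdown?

No

Media: the chronological format 13/18 = 72.2%, the skills-based format 21/32 = 65.6% → the chronological format
Finance: the chronological format 97/523 = 18.5%, the skills-based format 88/628 = 14.0% → the chronological format
Tech: the chronological format 60/144 = 41.7%, the skills-based format 61/173 = 35.3% → the chronological format
Overall: the chronological format 170/685 = 24.8%, the skills-based format 170/833 = 20.4% → the chronological format
The chronological format wins overall and in every industry group — no reversal.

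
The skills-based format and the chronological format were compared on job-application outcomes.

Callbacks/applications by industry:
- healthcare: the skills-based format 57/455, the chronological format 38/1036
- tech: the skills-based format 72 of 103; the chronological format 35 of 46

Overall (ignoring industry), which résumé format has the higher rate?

the skills-based format

Healthcare: the skills-based format 57/455 = 12.5%, the chronological format 38/1036 = 3.7% → the skills-based format
Tech: the skills-based format 72/103 = 69.9%, the chronological format 35/46 = 76.1% → the chronological format
Overall: the skills-based format 129/558 = 23.1%, the chronological format 73/1082 = 6.7% → the skills-based format
(Neither sweeps every industry group, but the skills-based format has the higher pooled rate.)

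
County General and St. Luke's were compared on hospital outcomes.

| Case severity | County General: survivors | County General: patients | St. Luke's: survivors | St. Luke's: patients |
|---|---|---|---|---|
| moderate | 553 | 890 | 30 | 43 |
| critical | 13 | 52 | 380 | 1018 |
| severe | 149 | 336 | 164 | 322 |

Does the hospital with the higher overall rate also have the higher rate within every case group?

Moderate: County General 553/890 = 62.1%, St. Luke's 30/43 = 69.8% → St. Luke's
Critical: County General 13/52 = 25.0%, St. Luke's 380/1018 = 37.3% → St. Luke's
Severe: County General 149/336 = 44.3%, St. Luke's 164/322 = 50.9% → St. Luke's
Overall: County General 715/1278 = 55.9%, St. Luke's 574/1383 = 41.5% → County General
St. Luke's wins each case group but County General wins overall — the comparison reverses. St. Luke's's patients skew toward critical, which has a lower base rate.

No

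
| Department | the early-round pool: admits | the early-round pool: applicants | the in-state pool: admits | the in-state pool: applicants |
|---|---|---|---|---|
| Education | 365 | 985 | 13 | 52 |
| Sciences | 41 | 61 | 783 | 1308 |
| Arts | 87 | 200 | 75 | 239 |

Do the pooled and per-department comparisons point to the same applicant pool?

Education: the early-round pool 365/985 = 37.1%, the in-state pool 13/52 = 25.0% → the early-round pool
Sciences: the early-round pool 41/61 = 67.2%, the in-state pool 783/1308 = 59.9% → the early-round pool
Arts: the early-round pool 87/200 = 43.5%, the in-state pool 75/239 = 31.4% → the early-round pool
Overall: the early-round pool 493/1246 = 39.6%, the in-state pool 871/1599 = 54.5% → the in-state pool
The early-round pool wins each department group but the in-state pool wins overall — the comparison reverses. The early-round pool's applicants skew toward Education, which has a lower base rate.

No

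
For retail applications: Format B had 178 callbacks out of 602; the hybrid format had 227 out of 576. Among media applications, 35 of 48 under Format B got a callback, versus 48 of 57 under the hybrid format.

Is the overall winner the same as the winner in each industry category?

Yes

Retail: Format B 178/602 = 29.6%, the hybrid format 227/576 = 39.4% → the hybrid format
Media: Format B 35/48 = 72.9%, the hybrid format 48/57 = 84.2% → the hybrid format
Overall: Format B 213/650 = 32.8%, the hybrid format 275/633 = 43.4% → the hybrid format
The hybrid format wins overall and in every industry group — no reversal.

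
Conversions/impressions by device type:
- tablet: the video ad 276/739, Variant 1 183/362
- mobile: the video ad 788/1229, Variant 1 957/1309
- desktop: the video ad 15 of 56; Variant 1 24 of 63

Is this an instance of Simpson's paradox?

Tablet: the video ad 276/739 = 37.3%, Variant 1 183/362 = 50.6% → Variant 1
Mobile: the video ad 788/1229 = 64.1%, Variant 1 957/1309 = 73.1% → Variant 1
Desktop: the video ad 15/56 = 26.8%, Variant 1 24/63 = 38.1% → Variant 1
Overall: the video ad 1079/2024 = 53.3%, Variant 1 1164/1734 = 67.1% → Variant 1
Variant 1 wins overall and in every device group — no reversal.

No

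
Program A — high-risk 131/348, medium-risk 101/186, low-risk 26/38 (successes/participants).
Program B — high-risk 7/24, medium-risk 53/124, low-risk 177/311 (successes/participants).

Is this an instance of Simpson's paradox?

High-risk: Program A 131/348 = 37.6%, Program B 7/24 = 29.2% → Program A
Medium-risk: Program A 101/186 = 54.3%, Program B 53/124 = 42.7% → Program A
Low-risk: Program A 26/38 = 68.4%, Program B 177/311 = 56.9% → Program A
Overall: Program A 258/572 = 45.1%, Program B 237/459 = 51.6% → Program B
Program A wins each risk group but Program B wins overall — the comparison reverses. Program A's participants skew toward high-risk, which has a lower base rate.

Yes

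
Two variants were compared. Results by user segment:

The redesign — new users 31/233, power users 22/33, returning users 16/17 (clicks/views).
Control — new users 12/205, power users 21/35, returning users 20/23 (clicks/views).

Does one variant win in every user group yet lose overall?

New users: the redesign 31/233 = 13.3%, Control 12/205 = 5.9% → the redesign
Power users: the redesign 22/33 = 66.7%, Control 21/35 = 60.0% → the redesign
Returning users: the redesign 16/17 = 94.1%, Control 20/23 = 87.0% → the redesign
Overall: the redesign 69/283 = 24.4%, Control 53/263 = 20.2% → the redesign
The redesign wins overall and in every user group — no reversal.

No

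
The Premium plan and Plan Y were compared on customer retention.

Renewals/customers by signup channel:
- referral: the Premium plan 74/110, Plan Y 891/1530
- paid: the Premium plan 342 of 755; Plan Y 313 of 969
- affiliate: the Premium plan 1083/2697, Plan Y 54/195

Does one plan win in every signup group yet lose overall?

Referral: the Premium plan 74/110 = 67.3%, Plan Y 891/1530 = 58.2% → the Premium plan
Paid: the Premium plan 342/755 = 45.3%, Plan Y 313/969 = 32.3% → the Premium plan
Affiliate: the Premium plan 1083/2697 = 40.2%, Plan Y 54/195 = 27.7% → the Premium plan
Overall: the Premium plan 1499/3562 = 42.1%, Plan Y 1258/2694 = 46.7% → Plan Y
The Premium plan wins each signup group but Plan Y wins overall — the comparison reverses. The Premium plan's customers skew toward affiliate, which has a lower base rate.

Yes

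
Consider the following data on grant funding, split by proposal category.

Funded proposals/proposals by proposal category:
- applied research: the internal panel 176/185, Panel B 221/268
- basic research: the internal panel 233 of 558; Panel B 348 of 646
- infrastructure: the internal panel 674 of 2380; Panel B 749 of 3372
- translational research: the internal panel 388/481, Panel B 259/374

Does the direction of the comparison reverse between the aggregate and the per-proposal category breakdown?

Applied research: the internal panel 176/185 = 95.1%, Panel B 221/268 = 82.5% → the internal panel
Basic research: the internal panel 233/558 = 41.8%, Panel B 348/646 = 53.9% → Panel B
Infrastructure: the internal panel 674/2380 = 28.3%, Panel B 749/3372 = 22.2% → the internal panel
Translational research: the internal panel 388/481 = 80.7%, Panel B 259/374 = 69.3% → the internal panel
Overall: the internal panel 1471/3604 = 40.8%, Panel B 1577/4660 = 33.8% → the internal panel
Neither sweeps: the internal panel wins 3 of 4 groups, Panel B wins 1. The internal panel wins overall but not every group — no Simpson reversal.

No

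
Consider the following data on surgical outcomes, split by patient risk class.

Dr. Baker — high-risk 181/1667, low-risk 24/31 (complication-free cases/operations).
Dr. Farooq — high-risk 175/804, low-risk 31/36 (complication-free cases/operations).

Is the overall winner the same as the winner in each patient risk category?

High-risk: Dr. Baker 181/1667 = 10.9%, Dr. Farooq 175/804 = 21.8% → Dr. Farooq
Low-risk: Dr. Baker 24/31 = 77.4%, Dr. Farooq 31/36 = 86.1% → Dr. Farooq
Overall: Dr. Baker 205/1698 = 12.1%, Dr. Farooq 206/840 = 24.5% → Dr. Farooq
Dr. Farooq wins overall and in every patient risk group — no reversal.

Yes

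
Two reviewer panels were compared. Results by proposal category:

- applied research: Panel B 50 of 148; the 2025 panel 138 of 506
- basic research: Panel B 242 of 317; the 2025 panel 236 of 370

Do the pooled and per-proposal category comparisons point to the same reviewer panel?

Applied research: Panel B 50/148 = 33.8%, the 2025 panel 138/506 = 27.3% → Panel B
Basic research: Panel B 242/317 = 76.3%, the 2025 panel 236/370 = 63.8% → Panel B
Overall: Panel B 292/465 = 62.8%, the 2025 panel 374/876 = 42.7% → Panel B
Panel B wins overall and in every proposal group — no reversal.

Yes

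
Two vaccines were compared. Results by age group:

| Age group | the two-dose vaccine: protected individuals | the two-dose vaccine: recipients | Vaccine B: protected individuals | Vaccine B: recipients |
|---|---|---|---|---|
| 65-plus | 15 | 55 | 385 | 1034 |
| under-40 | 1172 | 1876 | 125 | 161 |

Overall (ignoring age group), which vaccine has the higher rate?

the two-dose vaccine

65-plus: the two-dose vaccine 15/55 = 27.3%, Vaccine B 385/1034 = 37.2% → Vaccine B
Under-40: the two-dose vaccine 1172/1876 = 62.5%, Vaccine B 125/161 = 77.6% → Vaccine B
Overall: the two-dose vaccine 1187/1931 = 61.5%, Vaccine B 510/1195 = 42.7% → the two-dose vaccine
(Vaccine B wins every age group but the two-dose vaccine wins overall — Vaccine B's recipients skew toward the low-rate 65-plus group.)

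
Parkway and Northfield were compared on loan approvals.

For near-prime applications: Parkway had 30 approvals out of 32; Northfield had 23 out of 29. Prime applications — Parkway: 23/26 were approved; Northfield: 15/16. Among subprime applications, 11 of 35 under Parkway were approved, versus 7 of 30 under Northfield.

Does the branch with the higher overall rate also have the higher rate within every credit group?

Near-prime: Parkway 30/32 = 93.8%, Northfield 23/29 = 79.3% → Parkway
Prime: Parkway 23/26 = 88.5%, Northfield 15/16 = 93.8% → Northfield
Subprime: Parkway 11/35 = 31.4%, Northfield 7/30 = 23.3% → Parkway
Overall: Parkway 64/93 = 68.8%, Northfield 45/75 = 60.0% → Parkway
Neither sweeps: Parkway wins 2 of 3 groups, Northfield wins 1. Parkway wins overall but not every group — no Simpson reversal.

No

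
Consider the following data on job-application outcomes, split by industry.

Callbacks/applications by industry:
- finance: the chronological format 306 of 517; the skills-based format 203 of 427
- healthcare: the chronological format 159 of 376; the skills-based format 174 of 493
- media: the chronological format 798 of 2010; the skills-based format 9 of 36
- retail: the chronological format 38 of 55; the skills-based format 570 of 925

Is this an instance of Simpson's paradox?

Yes

Finance: the chronological format 306/517 = 59.2%, the skills-based format 203/427 = 47.5% → the chronological format
Healthcare: the chronological format 159/376 = 42.3%, the skills-based format 174/493 = 35.3% → the chronological format
Media: the chronological format 798/2010 = 39.7%, the skills-based format 9/36 = 25.0% → the chronological format
Retail: the chronological format 38/55 = 69.1%, the skills-based format 570/925 = 61.6% → the chronological format
Overall: the chronological format 1301/2958 = 44.0%, the skills-based format 956/1881 = 50.8% → the skills-based format
The chronological format wins each industry group but the skills-based format wins overall — the comparison reverses. The chronological format's applications skew toward media, which has a lower base rate.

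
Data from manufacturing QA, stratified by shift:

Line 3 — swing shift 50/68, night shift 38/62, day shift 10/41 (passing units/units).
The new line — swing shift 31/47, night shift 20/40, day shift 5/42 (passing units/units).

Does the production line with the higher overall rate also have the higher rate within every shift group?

Yes

Swing shift: Line 3 50/68 = 73.5%, the new line 31/47 = 66.0% → Line 3
Night shift: Line 3 38/62 = 61.3%, the new line 20/40 = 50.0% → Line 3
Day shift: Line 3 10/41 = 24.4%, the new line 5/42 = 11.9% → Line 3
Overall: Line 3 98/171 = 57.3%, the new line 56/129 = 43.4% → Line 3
Line 3 wins overall and in every shift group — no reversal.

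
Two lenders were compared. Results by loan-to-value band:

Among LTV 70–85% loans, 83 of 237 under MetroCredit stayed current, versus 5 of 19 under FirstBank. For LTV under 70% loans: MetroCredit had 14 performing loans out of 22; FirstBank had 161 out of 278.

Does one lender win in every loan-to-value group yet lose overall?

LTV 70–85%: MetroCredit 83/237 = 35.0%, FirstBank 5/19 = 26.3% → MetroCredit
LTV under 70%: MetroCredit 14/22 = 63.6%, FirstBank 161/278 = 57.9% → MetroCredit
Overall: MetroCredit 97/259 = 37.5%, FirstBank 166/297 = 55.9% → FirstBank
MetroCredit wins each loan-to-value group but FirstBank wins overall — the comparison reverses. MetroCredit's loans skew toward LTV 70–85%, which has a lower base rate.

Yes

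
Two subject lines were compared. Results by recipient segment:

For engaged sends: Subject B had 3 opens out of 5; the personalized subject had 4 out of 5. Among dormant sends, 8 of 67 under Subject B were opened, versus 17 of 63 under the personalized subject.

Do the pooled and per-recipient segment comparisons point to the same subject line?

Yes

Engaged: Subject B 3/5 = 60.0%, the personalized subject 4/5 = 80.0% → the personalized subject
Dormant: Subject B 8/67 = 11.9%, the personalized subject 17/63 = 27.0% → the personalized subject
Overall: Subject B 11/72 = 15.3%, the personalized subject 21/68 = 30.9% → the personalized subject
The personalized subject wins overall and in every recipient group — no reversal.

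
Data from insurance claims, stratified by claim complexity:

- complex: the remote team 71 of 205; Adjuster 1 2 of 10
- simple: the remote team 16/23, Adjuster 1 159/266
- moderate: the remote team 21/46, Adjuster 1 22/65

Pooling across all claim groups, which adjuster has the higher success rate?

Complex: the remote team 71/205 = 34.6%, Adjuster 1 2/10 = 20.0% → the remote team
Simple: the remote team 16/23 = 69.6%, Adjuster 1 159/266 = 59.8% → the remote team
Moderate: the remote team 21/46 = 45.7%, Adjuster 1 22/65 = 33.8% → the remote team
Overall: the remote team 108/274 = 39.4%, Adjuster 1 183/341 = 53.7% → Adjuster 1
(The remote team wins every claim group but Adjuster 1 wins overall — the remote team's claims skew toward the low-rate complex group.)

Adjuster 1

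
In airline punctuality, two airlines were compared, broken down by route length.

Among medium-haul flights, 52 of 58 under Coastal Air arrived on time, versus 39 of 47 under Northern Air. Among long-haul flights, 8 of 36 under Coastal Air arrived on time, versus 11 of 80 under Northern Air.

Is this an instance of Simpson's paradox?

No

Medium-haul: Coastal Air 52/58 = 89.7%, Northern Air 39/47 = 83.0% → Coastal Air
Long-haul: Coastal Air 8/36 = 22.2%, Northern Air 11/80 = 13.8% → Coastal Air
Overall: Coastal Air 60/94 = 63.8%, Northern Air 50/127 = 39.4% → Coastal Air
Coastal Air wins overall and in every route group — no reversal.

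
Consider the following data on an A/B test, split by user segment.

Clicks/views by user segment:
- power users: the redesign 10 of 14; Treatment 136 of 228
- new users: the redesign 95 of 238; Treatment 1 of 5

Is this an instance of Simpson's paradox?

Power users: the redesign 10/14 = 71.4%, Treatment 136/228 = 59.6% → the redesign
New users: the redesign 95/238 = 39.9%, Treatment 1/5 = 20.0% → the redesign
Overall: the redesign 105/252 = 41.7%, Treatment 137/233 = 58.8% → Treatment
The redesign wins each user group but Treatment wins overall — the comparison reverses. The redesign's views skew toward new users, which has a lower base rate.

Yes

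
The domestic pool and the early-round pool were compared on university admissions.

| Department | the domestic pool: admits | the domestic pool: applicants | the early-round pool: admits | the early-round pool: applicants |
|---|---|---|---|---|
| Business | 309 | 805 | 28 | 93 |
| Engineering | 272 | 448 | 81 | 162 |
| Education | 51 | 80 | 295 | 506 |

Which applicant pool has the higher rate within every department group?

Business: the domestic pool 309/805 = 38.4%, the early-round pool 28/93 = 30.1% → the domestic pool
Engineering: the domestic pool 272/448 = 60.7%, the early-round pool 81/162 = 50.0% → the domestic pool
Education: the domestic pool 51/80 = 63.8%, the early-round pool 295/506 = 58.3% → the domestic pool
The domestic pool has the higher rate in all 3 groups.

the domestic pool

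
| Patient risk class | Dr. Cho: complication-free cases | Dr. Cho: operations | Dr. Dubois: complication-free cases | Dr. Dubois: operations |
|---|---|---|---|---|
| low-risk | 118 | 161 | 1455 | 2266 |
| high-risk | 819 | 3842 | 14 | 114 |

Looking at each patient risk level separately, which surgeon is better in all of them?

Dr. Cho

Low-risk: Dr. Cho 118/161 = 73.3%, Dr. Dubois 1455/2266 = 64.2% → Dr. Cho
High-risk: Dr. Cho 819/3842 = 21.3%, Dr. Dubois 14/114 = 12.3% → Dr. Cho
Dr. Cho has the higher rate in both groups.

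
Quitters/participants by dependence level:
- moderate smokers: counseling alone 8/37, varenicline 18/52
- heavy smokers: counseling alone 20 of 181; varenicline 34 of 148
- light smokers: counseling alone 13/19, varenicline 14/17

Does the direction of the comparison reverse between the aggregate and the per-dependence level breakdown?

No

Moderate smokers: counseling alone 8/37 = 21.6%, varenicline 18/52 = 34.6% → varenicline
Heavy smokers: counseling alone 20/181 = 11.0%, varenicline 34/148 = 23.0% → varenicline
Light smokers: counseling alone 13/19 = 68.4%, varenicline 14/17 = 82.4% → varenicline
Overall: counseling alone 41/237 = 17.3%, varenicline 66/217 = 30.4% → varenicline
Varenicline wins overall and in every dependence group — no reversal.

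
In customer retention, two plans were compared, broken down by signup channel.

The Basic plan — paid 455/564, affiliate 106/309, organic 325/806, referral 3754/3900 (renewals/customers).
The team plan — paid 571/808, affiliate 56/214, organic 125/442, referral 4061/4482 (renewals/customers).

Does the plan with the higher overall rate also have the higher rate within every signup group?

Paid: the Basic plan 455/564 = 80.7%, the team plan 571/808 = 70.7% → the Basic plan
Affiliate: the Basic plan 106/309 = 34.3%, the team plan 56/214 = 26.2% → the Basic plan
Organic: the Basic plan 325/806 = 40.3%, the team plan 125/442 = 28.3% → the Basic plan
Referral: the Basic plan 3754/3900 = 96.3%, the team plan 4061/4482 = 90.6% → the Basic plan
Overall: the Basic plan 4640/5579 = 83.2%, the team plan 4813/5946 = 80.9% → the Basic plan
The Basic plan wins overall and in every signup group — no reversal.

Yes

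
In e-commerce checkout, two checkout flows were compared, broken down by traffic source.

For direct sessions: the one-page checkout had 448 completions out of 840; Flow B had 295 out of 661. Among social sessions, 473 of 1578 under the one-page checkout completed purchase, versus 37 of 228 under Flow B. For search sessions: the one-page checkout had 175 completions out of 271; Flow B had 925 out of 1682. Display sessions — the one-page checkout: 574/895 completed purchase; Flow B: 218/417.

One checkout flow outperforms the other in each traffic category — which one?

the one-page checkout

Direct: the one-page checkout 448/840 = 53.3%, Flow B 295/661 = 44.6% → the one-page checkout
Social: the one-page checkout 473/1578 = 30.0%, Flow B 37/228 = 16.2% → the one-page checkout
Search: the one-page checkout 175/271 = 64.6%, Flow B 925/1682 = 55.0% → the one-page checkout
Display: the one-page checkout 574/895 = 64.1%, Flow B 218/417 = 52.3% → the one-page checkout
The one-page checkout has the higher rate in all 4 groups.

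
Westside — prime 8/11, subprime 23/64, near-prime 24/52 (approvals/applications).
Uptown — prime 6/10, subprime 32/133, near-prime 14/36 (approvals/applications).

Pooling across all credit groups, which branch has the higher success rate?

Prime: Westside 8/11 = 72.7%, Uptown 6/10 = 60.0% → Westside
Subprime: Westside 23/64 = 35.9%, Uptown 32/133 = 24.1% → Westside
Near-prime: Westside 24/52 = 46.2%, Uptown 14/36 = 38.9% → Westside
Overall: Westside 55/127 = 43.3%, Uptown 52/179 = 29.1% → Westside

Westside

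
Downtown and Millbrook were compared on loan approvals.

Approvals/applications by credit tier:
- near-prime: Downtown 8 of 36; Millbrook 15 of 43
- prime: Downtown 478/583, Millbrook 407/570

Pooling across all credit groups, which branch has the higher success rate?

Near-prime: Downtown 8/36 = 22.2%, Millbrook 15/43 = 34.9% → Millbrook
Prime: Downtown 478/583 = 82.0%, Millbrook 407/570 = 71.4% → Downtown
Overall: Downtown 486/619 = 78.5%, Millbrook 422/613 = 68.8% → Downtown
(Neither sweeps every credit group, but Downtown has the higher pooled rate.)

Downtown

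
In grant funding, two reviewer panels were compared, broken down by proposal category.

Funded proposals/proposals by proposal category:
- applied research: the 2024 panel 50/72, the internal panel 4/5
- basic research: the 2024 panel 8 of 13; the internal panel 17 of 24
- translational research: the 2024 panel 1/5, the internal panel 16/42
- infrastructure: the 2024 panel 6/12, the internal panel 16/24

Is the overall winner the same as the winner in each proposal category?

No

Applied research: the 2024 panel 50/72 = 69.4%, the internal panel 4/5 = 80.0% → the internal panel
Basic research: the 2024 panel 8/13 = 61.5%, the internal panel 17/24 = 70.8% → the internal panel
Translational research: the 2024 panel 1/5 = 20.0%, the internal panel 16/42 = 38.1% → the internal panel
Infrastructure: the 2024 panel 6/12 = 50.0%, the internal panel 16/24 = 66.7% → the internal panel
Overall: the 2024 panel 65/102 = 63.7%, the internal panel 53/95 = 55.8% → the 2024 panel
The internal panel wins each proposal group but the 2024 panel wins overall — the comparison reverses. The internal panel's proposals skew toward translational research, which has a lower base rate.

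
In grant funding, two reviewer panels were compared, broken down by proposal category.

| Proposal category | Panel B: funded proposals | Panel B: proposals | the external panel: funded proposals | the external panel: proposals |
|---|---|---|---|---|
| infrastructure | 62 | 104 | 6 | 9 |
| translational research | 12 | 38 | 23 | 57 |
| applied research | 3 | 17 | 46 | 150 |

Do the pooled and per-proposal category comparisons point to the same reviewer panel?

Infrastructure: Panel B 62/104 = 59.6%, the external panel 6/9 = 66.7% → the external panel
Translational research: Panel B 12/38 = 31.6%, the external panel 23/57 = 40.4% → the external panel
Applied research: Panel B 3/17 = 17.6%, the external panel 46/150 = 30.7% → the external panel
Overall: Panel B 77/159 = 48.4%, the external panel 75/216 = 34.7% → Panel B
The external panel wins each proposal group but Panel B wins overall — the comparison reverses. The external panel's proposals skew toward applied research, which has a lower base rate.

No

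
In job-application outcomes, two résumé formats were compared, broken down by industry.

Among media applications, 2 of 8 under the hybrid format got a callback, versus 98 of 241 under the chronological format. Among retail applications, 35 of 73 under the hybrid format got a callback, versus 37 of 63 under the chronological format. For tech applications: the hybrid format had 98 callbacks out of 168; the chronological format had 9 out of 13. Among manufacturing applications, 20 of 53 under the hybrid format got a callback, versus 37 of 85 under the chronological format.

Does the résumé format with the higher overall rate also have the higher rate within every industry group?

No

Media: the hybrid format 2/8 = 25.0%, the chronological format 98/241 = 40.7% → the chronological format
Retail: the hybrid format 35/73 = 47.9%, the chronological format 37/63 = 58.7% → the chronological format
Tech: the hybrid format 98/168 = 58.3%, the chronological format 9/13 = 69.2% → the chronological format
Manufacturing: the hybrid format 20/53 = 37.7%, the chronological format 37/85 = 43.5% → the chronological format
Overall: the hybrid format 155/302 = 51.3%, the chronological format 181/402 = 45.0% → the hybrid format
The chronological format wins each industry group but the hybrid format wins overall — the comparison reverses. The chronological format's applications skew toward media, which has a lower base rate.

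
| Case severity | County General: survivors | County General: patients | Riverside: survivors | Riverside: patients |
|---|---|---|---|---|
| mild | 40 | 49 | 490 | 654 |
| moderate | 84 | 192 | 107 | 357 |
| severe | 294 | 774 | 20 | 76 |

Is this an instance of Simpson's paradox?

Mild: County General 40/49 = 81.6%, Riverside 490/654 = 74.9% → County General
Moderate: County General 84/192 = 43.8%, Riverside 107/357 = 30.0% → County General
Severe: County General 294/774 = 38.0%, Riverside 20/76 = 26.3% → County General
Overall: County General 418/1015 = 41.2%, Riverside 617/1087 = 56.8% → Riverside
County General wins each case group but Riverside wins overall — the comparison reverses. County General's patients skew toward severe, which has a lower base rate.

Yes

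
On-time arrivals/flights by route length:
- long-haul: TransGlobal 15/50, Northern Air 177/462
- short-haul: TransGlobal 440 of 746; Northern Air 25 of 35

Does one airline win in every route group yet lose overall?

Long-haul: TransGlobal 15/50 = 30.0%, Northern Air 177/462 = 38.3% → Northern Air
Short-haul: TransGlobal 440/746 = 59.0%, Northern Air 25/35 = 71.4% → Northern Air
Overall: TransGlobal 455/796 = 57.2%, Northern Air 202/497 = 40.6% → TransGlobal
Northern Air wins each route group but TransGlobal wins overall — the comparison reverses. Northern Air's flights skew toward long-haul, which has a lower base rate.

Yes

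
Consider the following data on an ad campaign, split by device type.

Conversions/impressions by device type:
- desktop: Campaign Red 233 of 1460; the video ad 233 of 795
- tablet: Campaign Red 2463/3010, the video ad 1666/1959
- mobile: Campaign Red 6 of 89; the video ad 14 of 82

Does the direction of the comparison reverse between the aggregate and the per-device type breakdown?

Desktop: Campaign Red 233/1460 = 16.0%, the video ad 233/795 = 29.3% → the video ad
Tablet: Campaign Red 2463/3010 = 81.8%, the video ad 1666/1959 = 85.0% → the video ad
Mobile: Campaign Red 6/89 = 6.7%, the video ad 14/82 = 17.1% → the video ad
Overall: Campaign Red 2702/4559 = 59.3%, the video ad 1913/2836 = 67.5% → the video ad
The video ad wins overall and in every device group — no reversal.

No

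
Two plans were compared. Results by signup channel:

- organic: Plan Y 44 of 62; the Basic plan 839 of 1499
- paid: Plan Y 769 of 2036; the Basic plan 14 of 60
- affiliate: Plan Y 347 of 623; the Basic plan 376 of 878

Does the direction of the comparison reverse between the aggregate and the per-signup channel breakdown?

Yes

Organic: Plan Y 44/62 = 71.0%, the Basic plan 839/1499 = 56.0% → Plan Y
Paid: Plan Y 769/2036 = 37.8%, the Basic plan 14/60 = 23.3% → Plan Y
Affiliate: Plan Y 347/623 = 55.7%, the Basic plan 376/878 = 42.8% → Plan Y
Overall: Plan Y 1160/2721 = 42.6%, the Basic plan 1229/2437 = 50.4% → the Basic plan
Plan Y wins each signup group but the Basic plan wins overall — the comparison reverses. Plan Y's customers skew toward paid, which has a lower base rate.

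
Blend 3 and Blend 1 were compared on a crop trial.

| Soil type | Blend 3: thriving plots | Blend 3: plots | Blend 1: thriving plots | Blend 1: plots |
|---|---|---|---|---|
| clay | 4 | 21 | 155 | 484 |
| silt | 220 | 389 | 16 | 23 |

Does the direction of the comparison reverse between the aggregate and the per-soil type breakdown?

Yes

Clay: Blend 3 4/21 = 19.0%, Blend 1 155/484 = 32.0% → Blend 1
Silt: Blend 3 220/389 = 56.6%, Blend 1 16/23 = 69.6% → Blend 1
Overall: Blend 3 224/410 = 54.6%, Blend 1 171/507 = 33.7% → Blend 3
Blend 1 wins each soil group but Blend 3 wins overall — the comparison reverses. Blend 1's plots skew toward clay, which has a lower base rate.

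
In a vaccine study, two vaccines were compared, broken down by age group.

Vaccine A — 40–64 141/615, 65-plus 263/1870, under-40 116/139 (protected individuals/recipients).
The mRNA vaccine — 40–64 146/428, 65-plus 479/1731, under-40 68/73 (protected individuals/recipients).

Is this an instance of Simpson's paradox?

No

40–64: Vaccine A 141/615 = 22.9%, the mRNA vaccine 146/428 = 34.1% → the mRNA vaccine
65-plus: Vaccine A 263/1870 = 14.1%, the mRNA vaccine 479/1731 = 27.7% → the mRNA vaccine
Under-40: Vaccine A 116/139 = 83.5%, the mRNA vaccine 68/73 = 93.2% → the mRNA vaccine
Overall: Vaccine A 520/2624 = 19.8%, the mRNA vaccine 693/2232 = 31.0% → the mRNA vaccine
The mRNA vaccine wins overall and in every age group — no reversal.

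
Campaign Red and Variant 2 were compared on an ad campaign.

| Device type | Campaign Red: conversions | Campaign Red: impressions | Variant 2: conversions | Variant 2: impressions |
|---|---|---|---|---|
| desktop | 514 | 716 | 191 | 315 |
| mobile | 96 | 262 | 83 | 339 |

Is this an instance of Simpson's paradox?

No

Desktop: Campaign Red 514/716 = 71.8%, Variant 2 191/315 = 60.6% → Campaign Red
Mobile: Campaign Red 96/262 = 36.6%, Variant 2 83/339 = 24.5% → Campaign Red
Overall: Campaign Red 610/978 = 62.4%, Variant 2 274/654 = 41.9% → Campaign Red
Campaign Red wins overall and in every device group — no reversal.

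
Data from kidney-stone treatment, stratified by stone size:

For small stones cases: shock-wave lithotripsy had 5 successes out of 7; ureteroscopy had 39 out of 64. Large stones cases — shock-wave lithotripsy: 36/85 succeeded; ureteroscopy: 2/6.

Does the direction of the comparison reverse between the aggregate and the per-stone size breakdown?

Yes

Small stones: shock-wave lithotripsy 5/7 = 71.4%, ureteroscopy 39/64 = 60.9% → shock-wave lithotripsy
Large stones: shock-wave lithotripsy 36/85 = 42.4%, ureteroscopy 2/6 = 33.3% → shock-wave lithotripsy
Overall: shock-wave lithotripsy 41/92 = 44.6%, ureteroscopy 41/70 = 58.6% → ureteroscopy
Shock-wave lithotripsy wins each stone group but ureteroscopy wins overall — the comparison reverses. Shock-wave lithotripsy's cases skew toward large stones, which has a lower base rate.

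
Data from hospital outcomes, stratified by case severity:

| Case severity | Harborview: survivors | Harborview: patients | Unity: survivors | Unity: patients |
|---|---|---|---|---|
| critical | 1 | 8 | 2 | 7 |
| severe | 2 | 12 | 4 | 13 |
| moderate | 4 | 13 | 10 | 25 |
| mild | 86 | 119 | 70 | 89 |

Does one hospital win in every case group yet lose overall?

Critical: Harborview 1/8 = 12.5%, Unity 2/7 = 28.6% → Unity
Severe: Harborview 2/12 = 16.7%, Unity 4/13 = 30.8% → Unity
Moderate: Harborview 4/13 = 30.8%, Unity 10/25 = 40.0% → Unity
Mild: Harborview 86/119 = 72.3%, Unity 70/89 = 78.7% → Unity
Overall: Harborview 93/152 = 61.2%, Unity 86/134 = 64.2% → Unity
Unity wins overall and in every case group — no reversal.

No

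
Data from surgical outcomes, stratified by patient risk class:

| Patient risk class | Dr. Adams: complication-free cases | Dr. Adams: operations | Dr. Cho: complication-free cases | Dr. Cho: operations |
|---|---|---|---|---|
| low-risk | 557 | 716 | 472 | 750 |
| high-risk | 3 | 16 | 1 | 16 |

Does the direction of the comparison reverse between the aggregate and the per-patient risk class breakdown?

Low-risk: Dr. Adams 557/716 = 77.8%, Dr. Cho 472/750 = 62.9% → Dr. Adams
High-risk: Dr. Adams 3/16 = 18.8%, Dr. Cho 1/16 = 6.2% → Dr. Adams
Overall: Dr. Adams 560/732 = 76.5%, Dr. Cho 473/766 = 61.7% → Dr. Adams
Dr. Adams wins overall and in every patient risk group — no reversal.

No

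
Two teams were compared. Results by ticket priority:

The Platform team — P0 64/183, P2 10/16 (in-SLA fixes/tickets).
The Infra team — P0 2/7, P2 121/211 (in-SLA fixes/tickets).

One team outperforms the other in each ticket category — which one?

P0: the Platform team 64/183 = 35.0%, the Infra team 2/7 = 28.6% → the Platform team
P2: the Platform team 10/16 = 62.5%, the Infra team 121/211 = 57.3% → the Platform team
The Platform team has the higher rate in both groups.

the Platform team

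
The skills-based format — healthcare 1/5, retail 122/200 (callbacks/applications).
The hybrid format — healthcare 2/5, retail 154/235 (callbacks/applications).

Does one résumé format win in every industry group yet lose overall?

No

Healthcare: the skills-based format 1/5 = 20.0%, the hybrid format 2/5 = 40.0% → the hybrid format
Retail: the skills-based format 122/200 = 61.0%, the hybrid format 154/235 = 65.5% → the hybrid format
Overall: the skills-based format 123/205 = 60.0%, the hybrid format 156/240 = 65.0% → the hybrid format
The hybrid format wins overall and in every industry group — no reversal.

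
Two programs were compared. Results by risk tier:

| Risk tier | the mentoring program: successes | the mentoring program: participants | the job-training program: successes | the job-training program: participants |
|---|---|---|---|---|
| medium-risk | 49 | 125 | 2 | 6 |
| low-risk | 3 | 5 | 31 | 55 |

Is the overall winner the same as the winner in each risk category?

No

Medium-risk: the mentoring program 49/125 = 39.2%, the job-training program 2/6 = 33.3% → the mentoring program
Low-risk: the mentoring program 3/5 = 60.0%, the job-training program 31/55 = 56.4% → the mentoring program
Overall: the mentoring program 52/130 = 40.0%, the job-training program 33/61 = 54.1% → the job-training program
The mentoring program wins each risk group but the job-training program wins overall — the comparison reverses. The mentoring program's participants skew toward medium-risk, which has a lower base rate.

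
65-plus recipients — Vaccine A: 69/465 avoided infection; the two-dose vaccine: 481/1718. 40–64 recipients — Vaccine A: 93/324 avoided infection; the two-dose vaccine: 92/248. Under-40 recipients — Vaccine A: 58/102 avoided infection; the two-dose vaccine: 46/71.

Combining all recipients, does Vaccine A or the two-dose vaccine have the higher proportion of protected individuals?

the two-dose vaccine

65-plus: Vaccine A 69/465 = 14.8%, the two-dose vaccine 481/1718 = 28.0% → the two-dose vaccine
40–64: Vaccine A 93/324 = 28.7%, the two-dose vaccine 92/248 = 37.1% → the two-dose vaccine
Under-40: Vaccine A 58/102 = 56.9%, the two-dose vaccine 46/71 = 64.8% → the two-dose vaccine
Overall: Vaccine A 220/891 = 24.7%, the two-dose vaccine 619/2037 = 30.4% → the two-dose vaccine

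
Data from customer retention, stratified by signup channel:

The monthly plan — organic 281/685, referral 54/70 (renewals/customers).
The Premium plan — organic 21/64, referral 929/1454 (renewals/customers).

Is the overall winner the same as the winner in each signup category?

No

Organic: the monthly plan 281/685 = 41.0%, the Premium plan 21/64 = 32.8% → the monthly plan
Referral: the monthly plan 54/70 = 77.1%, the Premium plan 929/1454 = 63.9% → the monthly plan
Overall: the monthly plan 335/755 = 44.4%, the Premium plan 950/1518 = 62.6% → the Premium plan
The monthly plan wins each signup group but the Premium plan wins overall — the comparison reverses. The monthly plan's customers skew toward organic, which has a lower base rate.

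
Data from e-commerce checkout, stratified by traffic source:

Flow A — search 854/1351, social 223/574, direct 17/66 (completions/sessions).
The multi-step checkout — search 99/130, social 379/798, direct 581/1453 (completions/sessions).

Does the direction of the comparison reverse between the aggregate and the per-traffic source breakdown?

Yes

Search: Flow A 854/1351 = 63.2%, the multi-step checkout 99/130 = 76.2% → the multi-step checkout
Social: Flow A 223/574 = 38.9%, the multi-step checkout 379/798 = 47.5% → the multi-step checkout
Direct: Flow A 17/66 = 25.8%, the multi-step checkout 581/1453 = 40.0% → the multi-step checkout
Overall: Flow A 1094/1991 = 54.9%, the multi-step checkout 1059/2381 = 44.5% → Flow A
The multi-step checkout wins each traffic group but Flow A wins overall — the comparison reverses. The multi-step checkout's sessions skew toward direct, which has a lower base rate.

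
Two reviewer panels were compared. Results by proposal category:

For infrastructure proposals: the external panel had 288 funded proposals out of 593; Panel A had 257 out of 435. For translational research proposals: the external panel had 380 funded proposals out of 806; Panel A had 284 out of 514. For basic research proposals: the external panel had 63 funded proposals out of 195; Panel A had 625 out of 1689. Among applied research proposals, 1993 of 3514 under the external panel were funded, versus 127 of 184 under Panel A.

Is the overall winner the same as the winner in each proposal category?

Infrastructure: the external panel 288/593 = 48.6%, Panel A 257/435 = 59.1% → Panel A
Translational research: the external panel 380/806 = 47.1%, Panel A 284/514 = 55.3% → Panel A
Basic research: the external panel 63/195 = 32.3%, Panel A 625/1689 = 37.0% → Panel A
Applied research: the external panel 1993/3514 = 56.7%, Panel A 127/184 = 69.0% → Panel A
Overall: the external panel 2724/5108 = 53.3%, Panel A 1293/2822 = 45.8% → the external panel
Panel A wins each proposal group but the external panel wins overall — the comparison reverses. Panel A's proposals skew toward basic research, which has a lower base rate.

No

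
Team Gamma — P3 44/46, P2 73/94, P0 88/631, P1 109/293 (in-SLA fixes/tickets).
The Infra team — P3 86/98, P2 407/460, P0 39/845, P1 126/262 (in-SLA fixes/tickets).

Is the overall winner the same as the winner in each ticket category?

No

P3: Team Gamma 44/46 = 95.7%, the Infra team 86/98 = 87.8% → Team Gamma
P2: Team Gamma 73/94 = 77.7%, the Infra team 407/460 = 88.5% → the Infra team
P0: Team Gamma 88/631 = 13.9%, the Infra team 39/845 = 4.6% → Team Gamma
P1: Team Gamma 109/293 = 37.2%, the Infra team 126/262 = 48.1% → the Infra team
Overall: Team Gamma 314/1064 = 29.5%, the Infra team 658/1665 = 39.5% → the Infra team
Neither sweeps: Team Gamma wins 2 of 4 groups, the Infra team wins 2. The Infra team wins overall but not every group — no Simpson reversal.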